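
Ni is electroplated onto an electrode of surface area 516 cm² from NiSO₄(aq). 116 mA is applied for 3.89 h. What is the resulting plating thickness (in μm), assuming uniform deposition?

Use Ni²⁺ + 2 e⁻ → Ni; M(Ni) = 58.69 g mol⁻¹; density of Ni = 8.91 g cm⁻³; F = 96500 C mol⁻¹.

Q = I·t = 0.1160 × 14004 = 1624 C; n(e⁻) = 0.01683 mol.
n(Ni) = n(e⁻)/2 = 0.008417 mol, so m = 0.008417 × 58.69 = 0.4940 g.
Volume = m/ρ = 0.4940 / 8.91 = 0.05544 cm³.
Thickness = V/A = 0.05544 / 516 = 1.07 × 10⁻⁴ cm = 1.07 μm.

1.07 μm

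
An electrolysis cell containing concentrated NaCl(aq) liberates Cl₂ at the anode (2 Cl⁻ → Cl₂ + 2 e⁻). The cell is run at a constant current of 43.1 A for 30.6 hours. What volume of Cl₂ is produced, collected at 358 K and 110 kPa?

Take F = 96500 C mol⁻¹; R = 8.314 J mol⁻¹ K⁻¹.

Q = I·t = 43.10 A × 110160 s = 4748000 C.
n(e⁻) = Q/F = 4748000 / 96500 = 49.20 mol.
2 electrons are transferred per Cl₂ molecule, so n(Cl₂) = 49.20 / 2 = 24.60 mol.
V = nRT/P = (24.60 × 8.314 × 358) / (110 × 10³ Pa) = 0.666 m³ = 666 L.

666 L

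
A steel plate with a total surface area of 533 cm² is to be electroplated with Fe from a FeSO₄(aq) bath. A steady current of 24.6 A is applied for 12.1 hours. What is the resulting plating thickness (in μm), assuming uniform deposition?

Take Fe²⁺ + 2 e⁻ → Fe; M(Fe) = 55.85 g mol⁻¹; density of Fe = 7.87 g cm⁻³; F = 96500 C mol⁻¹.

Q = I·t = 24.60 × 43560 = 1072000 C; n(e⁻) = 11.10 mol.
n(Fe) = n(e⁻)/2 = 5.552 mol, so m = 5.552 × 55.85 = 310.1 g.
Volume = m/ρ = 310.1 / 7.87 = 39.40 cm³.
Thickness = V/A = 39.40 / 533 = 0.0739 cm = 739 μm.

739 μm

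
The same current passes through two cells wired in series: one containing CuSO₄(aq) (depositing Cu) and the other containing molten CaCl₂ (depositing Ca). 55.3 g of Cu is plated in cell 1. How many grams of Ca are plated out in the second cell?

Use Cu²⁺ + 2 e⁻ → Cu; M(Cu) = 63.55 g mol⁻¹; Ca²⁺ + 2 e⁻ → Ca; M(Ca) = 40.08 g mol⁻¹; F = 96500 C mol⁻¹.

n(Cu) = 55.3 / 63.55 = 0.8702 mol.
Since Cu²⁺ + 2 e⁻ → Cu, n(e⁻) passed = 2 × 0.8702 = 1.740 mol.
Cells in series carry the same charge, so the same 1.740 mol of electrons passes through cell 2.
Ca²⁺ + 2 e⁻ → Ca, so n(Ca) = 1.740 / 2 = 0.8702 mol.
m(Ca) = 0.8702 × 40.08 = 34.9 g.

34.9 g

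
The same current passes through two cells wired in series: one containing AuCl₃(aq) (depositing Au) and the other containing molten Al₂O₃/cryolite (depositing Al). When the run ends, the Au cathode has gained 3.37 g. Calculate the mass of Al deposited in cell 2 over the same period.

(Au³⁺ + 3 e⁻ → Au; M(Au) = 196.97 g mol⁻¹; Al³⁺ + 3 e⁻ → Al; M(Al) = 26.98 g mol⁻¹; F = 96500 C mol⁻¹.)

0.462 g

n(Au) = 3.37 / 196.97 = 0.01711 mol.
Since Au³⁺ + 3 e⁻ → Au, n(e⁻) passed = 3 × 0.01711 = 0.05133 mol.
Cells in series carry the same charge, so the same 0.05133 mol of electrons passes through cell 2.
Al³⁺ + 3 e⁻ → Al, so n(Al) = 0.05133 / 3 = 0.01711 mol.
m(Al) = 0.01711 × 26.98 = 0.462 g.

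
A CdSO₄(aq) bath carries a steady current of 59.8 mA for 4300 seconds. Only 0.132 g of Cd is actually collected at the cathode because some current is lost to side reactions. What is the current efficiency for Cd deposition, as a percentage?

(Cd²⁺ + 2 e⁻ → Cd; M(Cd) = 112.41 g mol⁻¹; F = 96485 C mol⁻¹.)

88.1 %

Q = I·t = 0.05980 × 4300.0 = 257.1 C; n(e⁻) = 257.1/96485 = 0.002665 mol.
Theoretical n(Cd) = n(e⁻)/2 = 0.001333 mol, i.e. m_theo = 0.001333 × 112.41 = 0.1498 g.
Efficiency = m_actual / m_theo = 0.132 / 0.1498 = 88.1 %.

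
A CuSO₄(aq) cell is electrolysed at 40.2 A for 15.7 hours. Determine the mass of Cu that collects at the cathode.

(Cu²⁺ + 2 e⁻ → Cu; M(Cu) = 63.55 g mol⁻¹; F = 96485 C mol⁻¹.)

748 g

Q = I·t = 40.20 A × 56520 s = 2272000 C.
n(e⁻) = Q/F = 2272000 / 96485 = 23.55 mol.
Cu²⁺ + 2 e⁻ → Cu, so n(Cu) = n(e⁻)/2 = 11.77 mol.
m = n·M = 11.77 × 63.55 = 748 g.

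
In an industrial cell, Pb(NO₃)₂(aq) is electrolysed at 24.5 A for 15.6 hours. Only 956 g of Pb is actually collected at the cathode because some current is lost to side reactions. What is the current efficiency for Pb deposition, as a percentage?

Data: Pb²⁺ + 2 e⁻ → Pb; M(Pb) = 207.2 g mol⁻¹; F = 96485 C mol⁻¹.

Q = I·t = 24.50 × 56160 = 1376000 C; n(e⁻) = 1376000/96485 = 14.26 mol.
Theoretical n(Pb) = n(e⁻)/2 = 7.130 mol, i.e. m_theo = 7.130 × 207.2 = 1477 g.
Efficiency = m_actual / m_theo = 956 / 1477 = 64.7 %.

64.7 %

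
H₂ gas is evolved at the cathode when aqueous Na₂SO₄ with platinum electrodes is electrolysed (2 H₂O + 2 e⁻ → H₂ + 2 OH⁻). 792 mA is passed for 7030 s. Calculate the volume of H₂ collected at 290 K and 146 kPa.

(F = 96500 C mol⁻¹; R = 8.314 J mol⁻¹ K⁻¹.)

Q = I·t = 0.7920 A × 7030.0 s = 5568 C.
n(e⁻) = Q/F = 5568 / 96500 = 0.05770 mol.
2 electrons are transferred per H₂ molecule, so n(H₂) = 0.05770 / 2 = 0.02885 mol.
V = nRT/P = (0.02885 × 8.314 × 290) / (146 × 10³ Pa) = 4.76 × 10⁻⁴ m³ = 0.476 L.

0.476 L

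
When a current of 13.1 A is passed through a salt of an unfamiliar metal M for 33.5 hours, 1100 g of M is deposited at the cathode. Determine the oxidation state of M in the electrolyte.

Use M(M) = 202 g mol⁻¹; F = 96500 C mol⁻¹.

Q = I·t = 13.10 A × 120600 s = 1580000 C, so n(e⁻) = 1580000/96500 = 16.37 mol.
n(M) deposited = 1100 / 202 = 5.446 mol.
Electrons per atom = n(e⁻)/n(M) = 16.37 / 5.446 = 3.01 ≈ 3, so the ion is M³⁺.

+3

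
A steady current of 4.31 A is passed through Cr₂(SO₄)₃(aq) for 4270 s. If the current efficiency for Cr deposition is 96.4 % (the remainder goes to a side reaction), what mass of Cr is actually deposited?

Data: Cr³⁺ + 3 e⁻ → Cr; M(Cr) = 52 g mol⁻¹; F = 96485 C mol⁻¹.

Q = I·t = 4.310 × 4270.0 = 18400 C.
n(e⁻) = 18400/96485 = 0.1907 mol; theoretically n(Cr) = 0.1907/3 = 0.06358 mol, m_theo = 3.306 g.
At 96.4 % efficiency, m_actual = 0.964 × 3.306 = 3.19 g.

3.19 g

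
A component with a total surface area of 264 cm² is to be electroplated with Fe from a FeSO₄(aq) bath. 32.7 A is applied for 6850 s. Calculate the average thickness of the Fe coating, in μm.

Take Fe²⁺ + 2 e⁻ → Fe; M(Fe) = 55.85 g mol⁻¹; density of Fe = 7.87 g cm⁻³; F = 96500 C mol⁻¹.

Q = I·t = 32.70 × 6850.0 = 224000 C; n(e⁻) = 2.321 mol.
n(Fe) = n(e⁻)/2 = 1.161 mol, so m = 1.161 × 55.85 = 64.82 g.
Volume = m/ρ = 64.82 / 7.87 = 8.236 cm³.
Thickness = V/A = 8.236 / 264 = 0.0312 cm = 312 μm.

312 μm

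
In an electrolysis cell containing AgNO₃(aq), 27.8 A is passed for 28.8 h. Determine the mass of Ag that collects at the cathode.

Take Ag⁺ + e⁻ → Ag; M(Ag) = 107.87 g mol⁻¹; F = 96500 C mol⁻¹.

3220 g

Q = I·t = 27.80 A × 103680 s = 2882000 C.
n(e⁻) = Q/F = 2882000 / 96500 = 29.87 mol.
Ag⁺ + e⁻ → Ag, so n(Ag) = n(e⁻)/1 = 29.87 mol.
m = n·M = 29.87 × 107.87 = 3220 g.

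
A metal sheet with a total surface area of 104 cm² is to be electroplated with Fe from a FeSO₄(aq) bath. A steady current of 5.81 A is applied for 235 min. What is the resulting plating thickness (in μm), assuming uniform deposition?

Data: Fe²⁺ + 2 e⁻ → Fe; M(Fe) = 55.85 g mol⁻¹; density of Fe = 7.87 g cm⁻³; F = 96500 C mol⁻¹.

290 μm

Q = I·t = 5.810 × 14100 = 81920 C; n(e⁻) = 0.8489 mol.
n(Fe) = n(e⁻)/2 = 0.4245 mol, so m = 0.4245 × 55.85 = 23.71 g.
Volume = m/ρ = 23.71 / 7.87 = 3.012 cm³.
Thickness = V/A = 3.012 / 104 = 0.0290 cm = 290 μm.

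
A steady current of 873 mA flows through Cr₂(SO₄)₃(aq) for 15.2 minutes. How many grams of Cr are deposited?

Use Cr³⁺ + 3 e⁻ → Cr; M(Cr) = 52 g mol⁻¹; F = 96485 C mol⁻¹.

Q = I·t = 0.8730 A × 912.00 s = 796.2 C.
n(e⁻) = Q/F = 796.2 / 96485 = 0.008252 mol.
Cr³⁺ + 3 e⁻ → Cr, so n(Cr) = n(e⁻)/3 = 0.002751 mol.
m = n·M = 0.002751 × 52 = 0.143 g.

0.143 g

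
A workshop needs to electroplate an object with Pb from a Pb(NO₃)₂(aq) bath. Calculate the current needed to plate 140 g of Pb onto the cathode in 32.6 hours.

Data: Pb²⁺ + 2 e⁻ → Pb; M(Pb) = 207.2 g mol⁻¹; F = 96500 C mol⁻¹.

1.11 A

n(Pb) = 140 / 207.2 = 0.6757 mol.
n(e⁻) = 2 × 0.6757 = 1.351 mol.
Q = n(e⁻)·F = 1.351 × 96500 = 130400 C.
I = Q/t = 130400 / 117360 s = 1.11 A.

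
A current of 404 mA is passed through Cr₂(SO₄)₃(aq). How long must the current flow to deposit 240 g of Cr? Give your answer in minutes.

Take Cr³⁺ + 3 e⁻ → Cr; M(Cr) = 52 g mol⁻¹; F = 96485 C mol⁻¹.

n(Cr) = m/M = 240 / 52 = 4.615 mol.
Each Cr atom requires 3 electrons, so n(e⁻) = 3 × 4.615 = 13.85 mol.
Q = n(e⁻)·F = 13.85 × 96485 = 1336000 C.
t = Q/I = 1336000 / 0.4040 A = 3307000 s = 55100 min.

55100 min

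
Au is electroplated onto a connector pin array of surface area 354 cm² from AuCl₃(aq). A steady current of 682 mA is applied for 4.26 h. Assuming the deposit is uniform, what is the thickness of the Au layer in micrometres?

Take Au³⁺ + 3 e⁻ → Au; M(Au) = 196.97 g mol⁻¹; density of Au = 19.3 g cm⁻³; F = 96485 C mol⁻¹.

10.4 μm

Q = I·t = 0.6820 × 15336 = 10460 C; n(e⁻) = 0.1084 mol.
n(Au) = n(e⁻)/3 = 0.03613 mol, so m = 0.03613 × 196.97 = 7.117 g.
Volume = m/ρ = 7.117 / 19.3 = 0.3688 cm³.
Thickness = V/A = 0.3688 / 354 = 0.00104 cm = 10.4 μm.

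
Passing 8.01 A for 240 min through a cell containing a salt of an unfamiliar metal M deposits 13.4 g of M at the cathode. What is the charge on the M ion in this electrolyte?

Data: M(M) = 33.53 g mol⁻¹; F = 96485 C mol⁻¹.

Q = I·t = 8.010 A × 14400 s = 115300 C, so n(e⁻) = 115300/96485 = 1.195 mol.
n(M) deposited = 13.4 / 33.53 = 0.3996 mol.
Electrons per atom = n(e⁻)/n(M) = 1.195 / 0.3996 = 2.99 ≈ 3, so the ion is M³⁺.

+3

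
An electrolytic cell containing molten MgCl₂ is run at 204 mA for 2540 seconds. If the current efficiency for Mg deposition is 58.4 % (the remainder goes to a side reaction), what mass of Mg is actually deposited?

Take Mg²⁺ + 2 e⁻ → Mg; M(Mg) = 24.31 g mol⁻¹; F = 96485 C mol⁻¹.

0.0381 g

Q = I·t = 0.2040 × 2540.0 = 518.2 C.
n(e⁻) = 518.2/96485 = 0.005370 mol; theoretically n(Mg) = 0.005370/2 = 0.002685 mol, m_theo = 0.06528 g.
At 58.4 % efficiency, m_actual = 0.584 × 0.06528 = 0.0381 g.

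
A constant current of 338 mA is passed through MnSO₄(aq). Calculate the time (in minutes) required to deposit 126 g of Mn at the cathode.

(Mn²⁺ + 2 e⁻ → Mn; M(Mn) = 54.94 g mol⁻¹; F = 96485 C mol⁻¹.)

21800 min

n(Mn) = m/M = 126 / 54.94 = 2.293 mol.
Each Mn atom requires 2 electrons, so n(e⁻) = 2 × 2.293 = 4.587 mol.
Q = n(e⁻)·F = 4.587 × 96485 = 442600 C.
t = Q/I = 442600 / 0.3380 A = 1309000 s = 21800 min.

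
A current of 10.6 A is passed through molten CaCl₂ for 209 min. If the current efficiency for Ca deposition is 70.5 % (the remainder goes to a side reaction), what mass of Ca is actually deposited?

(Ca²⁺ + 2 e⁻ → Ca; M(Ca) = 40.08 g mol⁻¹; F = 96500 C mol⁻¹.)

19.5 g

Q = I·t = 10.60 × 12540 = 132900 C.
n(e⁻) = 132900/96500 = 1.377 mol; theoretically n(Ca) = 1.377/2 = 0.6887 mol, m_theo = 27.60 g.
At 70.5 % efficiency, m_actual = 0.705 × 27.60 = 19.5 g.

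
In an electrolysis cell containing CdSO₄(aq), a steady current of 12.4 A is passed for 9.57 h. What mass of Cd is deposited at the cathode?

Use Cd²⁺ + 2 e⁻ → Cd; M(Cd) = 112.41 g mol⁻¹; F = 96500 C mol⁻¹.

Q = I·t = 12.40 A × 34452 s = 427200 C.
n(e⁻) = Q/F = 427200 / 96500 = 4.427 mol.
Cd²⁺ + 2 e⁻ → Cd, so n(Cd) = n(e⁻)/2 = 2.213 mol.
m = n·M = 2.213 × 112.41 = 249 g.

249 g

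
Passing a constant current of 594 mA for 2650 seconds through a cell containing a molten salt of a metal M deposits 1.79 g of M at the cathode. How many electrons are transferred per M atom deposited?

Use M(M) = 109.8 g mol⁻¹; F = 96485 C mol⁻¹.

Q = I·t = 0.5940 A × 2650.0 s = 1574 C, so n(e⁻) = 1574/96485 = 0.01631 mol.
n(M) deposited = 1.79 / 109.8 = 0.01630 mol.
Electrons per atom = n(e⁻)/n(M) = 0.01631 / 0.01630 = 1.00 ≈ 1, so the ion is M⁺.

1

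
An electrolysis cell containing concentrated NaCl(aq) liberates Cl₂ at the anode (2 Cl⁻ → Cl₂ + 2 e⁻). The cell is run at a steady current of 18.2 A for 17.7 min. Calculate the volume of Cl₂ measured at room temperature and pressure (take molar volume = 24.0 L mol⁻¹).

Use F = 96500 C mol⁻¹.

Q = I·t = 18.20 A × 1062.0 s = 19330 C.
n(e⁻) = Q/F = 19330 / 96500 = 0.2003 mol.
2 electrons are transferred per Cl₂ molecule, so n(Cl₂) = 0.2003 / 2 = 0.1001 mol.
V = n × V_m = 0.1001 × 24.0 = 2.40 L.

2.40 L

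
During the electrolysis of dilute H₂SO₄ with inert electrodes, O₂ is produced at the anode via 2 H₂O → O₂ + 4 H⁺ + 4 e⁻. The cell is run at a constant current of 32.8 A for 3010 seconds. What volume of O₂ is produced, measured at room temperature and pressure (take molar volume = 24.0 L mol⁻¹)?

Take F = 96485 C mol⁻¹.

6.14 L

Q = I·t = 32.80 A × 3010.0 s = 98730 C.
n(e⁻) = Q/F = 98730 / 96485 = 1.023 mol.
4 electrons are transferred per O₂ molecule, so n(O₂) = 1.023 / 4 = 0.2558 mol.
V = n × V_m = 0.2558 × 24.0 = 6.14 L.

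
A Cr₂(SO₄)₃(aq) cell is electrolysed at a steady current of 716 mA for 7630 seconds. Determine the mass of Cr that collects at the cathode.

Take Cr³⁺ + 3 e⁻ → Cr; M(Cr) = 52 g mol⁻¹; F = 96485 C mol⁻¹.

Q = I·t = 0.7160 A × 7630.0 s = 5463 C.
n(e⁻) = Q/F = 5463 / 96485 = 0.05662 mol.
Cr³⁺ + 3 e⁻ → Cr, so n(Cr) = n(e⁻)/3 = 0.01887 mol.
m = n·M = 0.01887 × 52 = 0.981 g.

0.981 g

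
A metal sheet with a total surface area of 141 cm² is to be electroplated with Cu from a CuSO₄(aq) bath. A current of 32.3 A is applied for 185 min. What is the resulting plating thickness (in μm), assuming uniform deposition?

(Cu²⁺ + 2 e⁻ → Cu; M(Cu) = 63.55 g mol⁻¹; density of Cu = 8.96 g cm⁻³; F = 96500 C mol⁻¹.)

934 μm

Q = I·t = 32.30 × 11100 = 358500 C; n(e⁻) = 3.715 mol.
n(Cu) = n(e⁻)/2 = 1.858 mol, so m = 1.858 × 63.55 = 118.1 g.
Volume = m/ρ = 118.1 / 8.96 = 13.18 cm³.
Thickness = V/A = 13.18 / 141 = 0.0934 cm = 934 μm.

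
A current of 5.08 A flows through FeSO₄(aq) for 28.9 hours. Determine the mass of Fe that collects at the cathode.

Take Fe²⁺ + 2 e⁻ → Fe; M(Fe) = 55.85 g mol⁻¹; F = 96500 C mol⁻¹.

Q = I·t = 5.080 A × 104040 s = 528500 C.
n(e⁻) = Q/F = 528500 / 96500 = 5.477 mol.
Fe²⁺ + 2 e⁻ → Fe, so n(Fe) = n(e⁻)/2 = 2.738 mol.
m = n·M = 2.738 × 55.85 = 153 g.

153 g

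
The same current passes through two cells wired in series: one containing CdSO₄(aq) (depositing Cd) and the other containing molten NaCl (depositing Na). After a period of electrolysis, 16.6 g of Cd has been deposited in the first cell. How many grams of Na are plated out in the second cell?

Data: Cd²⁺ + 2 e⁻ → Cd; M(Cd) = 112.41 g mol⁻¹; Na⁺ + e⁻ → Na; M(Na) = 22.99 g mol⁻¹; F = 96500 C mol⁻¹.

n(Cd) = 16.6 / 112.41 = 0.1477 mol.
Since Cd²⁺ + 2 e⁻ → Cd, n(e⁻) passed = 2 × 0.1477 = 0.2953 mol.
Cells in series carry the same charge, so the same 0.2953 mol of electrons passes through cell 2.
Na⁺ + e⁻ → Na, so n(Na) = 0.2953 / 1 = 0.2953 mol.
m(Na) = 0.2953 × 22.99 = 6.79 g.

6.79 g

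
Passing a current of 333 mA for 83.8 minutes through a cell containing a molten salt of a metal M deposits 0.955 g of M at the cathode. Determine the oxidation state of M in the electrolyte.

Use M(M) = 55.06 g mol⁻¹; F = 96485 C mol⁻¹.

Q = I·t = 0.3330 A × 5028.0 s = 1674 C, so n(e⁻) = 1674/96485 = 0.01735 mol.
n(M) deposited = 0.955 / 55.06 = 0.01734 mol.
Electrons per atom = n(e⁻)/n(M) = 0.01735 / 0.01734 = 1.00 ≈ 1, so the ion is M⁺.

+1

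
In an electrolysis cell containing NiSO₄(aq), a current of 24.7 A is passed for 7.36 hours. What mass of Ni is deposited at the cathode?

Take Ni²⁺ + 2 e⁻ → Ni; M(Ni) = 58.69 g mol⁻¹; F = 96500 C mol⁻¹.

Q = I·t = 24.70 A × 26496 s = 654500 C.
n(e⁻) = Q/F = 654500 / 96500 = 6.782 mol.
Ni²⁺ + 2 e⁻ → Ni, so n(Ni) = n(e⁻)/2 = 3.391 mol.
m = n·M = 3.391 × 58.69 = 199 g.

199 g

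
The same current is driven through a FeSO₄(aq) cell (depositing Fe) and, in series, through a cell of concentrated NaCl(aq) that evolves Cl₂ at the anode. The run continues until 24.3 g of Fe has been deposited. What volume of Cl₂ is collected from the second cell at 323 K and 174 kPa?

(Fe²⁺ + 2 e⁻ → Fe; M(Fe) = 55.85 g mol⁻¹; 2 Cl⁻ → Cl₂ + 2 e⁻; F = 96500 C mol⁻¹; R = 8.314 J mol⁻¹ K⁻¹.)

6.72 L

n(Fe) = 24.3 / 55.85 = 0.4351 mol, so n(e⁻) = 2 × 0.4351 = 0.8702 mol.
The cells are in series, so the same 0.8702 mol of electrons passes through the second cell.
2 Cl⁻ → Cl₂ + 2 e⁻ — 2 mol e⁻ per mol Cl₂, so n(Cl₂) = 0.8702/2 = 0.4351 mol.
V = nRT/P = (0.4351 × 8.314 × 323) / (174 × 10³) = 0.00672 m³ = 6.72 L.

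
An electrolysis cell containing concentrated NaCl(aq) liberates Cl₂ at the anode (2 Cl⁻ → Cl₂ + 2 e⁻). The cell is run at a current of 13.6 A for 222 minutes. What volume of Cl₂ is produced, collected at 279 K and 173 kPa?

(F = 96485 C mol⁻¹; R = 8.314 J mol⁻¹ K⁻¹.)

12.6 L

Q = I·t = 13.60 A × 13320 s = 181200 C.
n(e⁻) = Q/F = 181200 / 96485 = 1.878 mol.
2 electrons are transferred per Cl₂ molecule, so n(Cl₂) = 1.878 / 2 = 0.9388 mol.
V = nRT/P = (0.9388 × 8.314 × 279) / (173 × 10³ Pa) = 0.0126 m³ = 12.6 L.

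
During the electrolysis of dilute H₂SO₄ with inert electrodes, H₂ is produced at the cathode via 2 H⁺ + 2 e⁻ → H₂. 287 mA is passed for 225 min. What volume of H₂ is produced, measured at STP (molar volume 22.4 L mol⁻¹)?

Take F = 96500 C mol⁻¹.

Q = I·t = 0.2870 A × 13500 s = 3874 C.
n(e⁻) = Q/F = 3874 / 96500 = 0.04015 mol.
2 electrons are transferred per H₂ molecule, so n(H₂) = 0.04015 / 2 = 0.02008 mol.
V = n × V_m = 0.02008 × 22.4 = 0.450 L.

0.450 L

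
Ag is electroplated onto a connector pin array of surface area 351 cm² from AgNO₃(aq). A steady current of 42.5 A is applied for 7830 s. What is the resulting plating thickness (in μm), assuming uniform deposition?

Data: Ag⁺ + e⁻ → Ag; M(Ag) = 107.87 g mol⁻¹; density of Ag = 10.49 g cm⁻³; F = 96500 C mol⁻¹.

1010 μm

Q = I·t = 42.50 × 7830.0 = 332800 C; n(e⁻) = 3.448 mol.
n(Ag) = n(e⁻)/1 = 3.448 mol, so m = 3.448 × 107.87 = 372.0 g.
Volume = m/ρ = 372.0 / 10.49 = 35.46 cm³.
Thickness = V/A = 35.46 / 351 = 0.101 cm = 1010 μm.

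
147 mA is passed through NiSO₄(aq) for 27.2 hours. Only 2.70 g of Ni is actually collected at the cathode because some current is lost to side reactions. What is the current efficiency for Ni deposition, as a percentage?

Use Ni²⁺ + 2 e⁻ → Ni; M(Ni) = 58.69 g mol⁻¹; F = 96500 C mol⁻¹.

Q = I·t = 0.1470 × 97920 = 14390 C; n(e⁻) = 14390/96500 = 0.1492 mol.
Theoretical n(Ni) = n(e⁻)/2 = 0.07458 mol, i.e. m_theo = 0.07458 × 58.69 = 4.377 g.
Efficiency = m_actual / m_theo = 2.70 / 4.377 = 61.7 %.

61.7 %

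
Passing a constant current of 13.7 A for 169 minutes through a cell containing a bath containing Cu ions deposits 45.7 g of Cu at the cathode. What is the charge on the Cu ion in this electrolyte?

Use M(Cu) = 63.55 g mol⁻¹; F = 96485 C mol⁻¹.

Q = I·t = 13.70 A × 10140 s = 138900 C, so n(e⁻) = 138900/96485 = 1.440 mol.
n(Cu) deposited = 45.7 / 63.55 = 0.7191 mol.
Electrons per atom = n(e⁻)/n(Cu) = 1.440 / 0.7191 = 2.00 ≈ 2, so the ion is Cu²⁺.

+2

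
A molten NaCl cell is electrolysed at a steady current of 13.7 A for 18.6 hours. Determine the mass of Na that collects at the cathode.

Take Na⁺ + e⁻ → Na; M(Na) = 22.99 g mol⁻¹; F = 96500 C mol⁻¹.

219 g

Q = I·t = 13.70 A × 66960 s = 917400 C.
n(e⁻) = Q/F = 917400 / 96500 = 9.506 mol.
Na⁺ + e⁻ → Na, so n(Na) = n(e⁻)/1 = 9.506 mol.
m = n·M = 9.506 × 22.99 = 219 g.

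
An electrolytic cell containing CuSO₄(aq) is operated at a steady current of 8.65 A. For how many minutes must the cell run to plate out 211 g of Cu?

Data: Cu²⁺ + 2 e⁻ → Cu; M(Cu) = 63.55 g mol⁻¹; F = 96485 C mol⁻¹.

n(Cu) = m/M = 211 / 63.55 = 3.320 mol.
Each Cu atom requires 2 electrons, so n(e⁻) = 2 × 3.320 = 6.640 mol.
Q = n(e⁻)·F = 6.640 × 96485 = 640700 C.
t = Q/I = 640700 / 8.650 A = 74070 s = 1230 min.

1230 min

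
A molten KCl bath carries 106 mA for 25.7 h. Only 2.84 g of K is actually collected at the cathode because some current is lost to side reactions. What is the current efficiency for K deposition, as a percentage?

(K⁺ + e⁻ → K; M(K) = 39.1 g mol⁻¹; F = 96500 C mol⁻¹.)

71.5 %

Q = I·t = 0.1060 × 92520 = 9807 C; n(e⁻) = 9807/96500 = 0.1016 mol.
Theoretical n(K) = n(e⁻)/1 = 0.1016 mol, i.e. m_theo = 0.1016 × 39.1 = 3.974 g.
Efficiency = m_actual / m_theo = 2.84 / 3.974 = 71.5 %.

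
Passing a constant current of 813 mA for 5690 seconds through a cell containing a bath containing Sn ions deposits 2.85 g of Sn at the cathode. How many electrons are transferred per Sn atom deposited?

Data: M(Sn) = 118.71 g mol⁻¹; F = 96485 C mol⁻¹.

2

Q = I·t = 0.8130 A × 5690.0 s = 4626 C, so n(e⁻) = 4626/96485 = 0.04794 mol.
n(Sn) deposited = 2.85 / 118.71 = 0.02401 mol.
Electrons per atom = n(e⁻)/n(Sn) = 0.04794 / 0.02401 = 2.00 ≈ 2, so the ion is Sn²⁺.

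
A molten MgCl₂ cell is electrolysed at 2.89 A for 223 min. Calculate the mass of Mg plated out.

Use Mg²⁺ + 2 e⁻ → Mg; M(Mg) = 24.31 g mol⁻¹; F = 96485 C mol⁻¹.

4.87 g

Q = I·t = 2.890 A × 13380 s = 38670 C.
n(e⁻) = Q/F = 38670 / 96485 = 0.4008 mol.
Mg²⁺ + 2 e⁻ → Mg, so n(Mg) = n(e⁻)/2 = 0.2004 mol.
m = n·M = 0.2004 × 24.31 = 4.87 g.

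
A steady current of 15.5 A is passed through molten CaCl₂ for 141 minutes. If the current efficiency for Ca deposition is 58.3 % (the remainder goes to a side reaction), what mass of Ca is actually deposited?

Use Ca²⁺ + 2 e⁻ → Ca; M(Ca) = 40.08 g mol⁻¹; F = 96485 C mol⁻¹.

15.9 g

Q = I·t = 15.50 × 8460.0 = 131100 C.
n(e⁻) = 131100/96485 = 1.359 mol; theoretically n(Ca) = 1.359/2 = 0.6795 mol, m_theo = 27.24 g.
At 58.3 % efficiency, m_actual = 0.583 × 27.24 = 15.9 g.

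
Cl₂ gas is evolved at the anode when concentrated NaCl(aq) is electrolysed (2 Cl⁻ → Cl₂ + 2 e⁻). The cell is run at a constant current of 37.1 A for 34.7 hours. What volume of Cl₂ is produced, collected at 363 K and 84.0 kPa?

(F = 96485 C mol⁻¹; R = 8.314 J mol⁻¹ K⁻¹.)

Q = I·t = 37.10 A × 124920 s = 4635000 C.
n(e⁻) = Q/F = 4635000 / 96485 = 48.03 mol.
2 electrons are transferred per Cl₂ molecule, so n(Cl₂) = 48.03 / 2 = 24.02 mol.
V = nRT/P = (24.02 × 8.314 × 363) / (84.0 × 10³ Pa) = 0.863 m³ = 863 L.

863 L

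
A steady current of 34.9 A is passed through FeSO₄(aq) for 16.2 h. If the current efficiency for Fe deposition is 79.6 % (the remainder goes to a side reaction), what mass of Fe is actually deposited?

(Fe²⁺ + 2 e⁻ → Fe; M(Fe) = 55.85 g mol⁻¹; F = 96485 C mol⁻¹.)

469 g

Q = I·t = 34.90 × 58320 = 2035000 C.
n(e⁻) = 2035000/96485 = 21.10 mol; theoretically n(Fe) = 21.10/2 = 10.55 mol, m_theo = 589.1 g.
At 79.6 % efficiency, m_actual = 0.796 × 589.1 = 469 g.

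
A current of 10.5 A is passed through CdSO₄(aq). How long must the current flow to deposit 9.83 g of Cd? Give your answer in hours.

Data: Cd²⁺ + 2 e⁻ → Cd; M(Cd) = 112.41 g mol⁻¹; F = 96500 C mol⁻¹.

0.446 h

n(Cd) = m/M = 9.83 / 112.41 = 0.08745 mol.
Each Cd atom requires 2 electrons, so n(e⁻) = 2 × 0.08745 = 0.1749 mol.
Q = n(e⁻)·F = 0.1749 × 96500 = 16880 C.
t = Q/I = 16880 / 10.50 A = 1607 s = 0.446 h.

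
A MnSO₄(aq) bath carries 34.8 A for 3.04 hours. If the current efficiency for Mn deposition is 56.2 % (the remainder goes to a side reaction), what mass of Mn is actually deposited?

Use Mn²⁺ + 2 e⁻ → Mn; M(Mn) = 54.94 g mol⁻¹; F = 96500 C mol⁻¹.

Q = I·t = 34.80 × 10944 = 380900 C.
n(e⁻) = 380900/96500 = 3.947 mol; theoretically n(Mn) = 3.947/2 = 1.973 mol, m_theo = 108.4 g.
At 56.2 % efficiency, m_actual = 0.562 × 108.4 = 60.9 g.

60.9 g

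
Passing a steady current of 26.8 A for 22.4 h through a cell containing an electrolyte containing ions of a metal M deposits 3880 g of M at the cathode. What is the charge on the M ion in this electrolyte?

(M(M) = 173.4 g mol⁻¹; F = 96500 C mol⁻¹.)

Q = I·t = 26.80 A × 80640 s = 2161000 C, so n(e⁻) = 2161000/96500 = 22.40 mol.
n(M) deposited = 3880 / 173.4 = 22.38 mol.
Electrons per atom = n(e⁻)/n(M) = 22.40 / 22.38 = 1.00 ≈ 1, so the ion is M⁺.

+1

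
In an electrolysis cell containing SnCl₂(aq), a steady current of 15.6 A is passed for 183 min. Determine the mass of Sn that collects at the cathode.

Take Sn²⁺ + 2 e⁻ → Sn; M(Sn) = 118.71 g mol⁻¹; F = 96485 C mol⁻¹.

Q = I·t = 15.60 A × 10980 s = 171300 C.
n(e⁻) = Q/F = 171300 / 96485 = 1.775 mol.
Sn²⁺ + 2 e⁻ → Sn, so n(Sn) = n(e⁻)/2 = 0.8876 mol.
m = n·M = 0.8876 × 118.71 = 105 g.

105 g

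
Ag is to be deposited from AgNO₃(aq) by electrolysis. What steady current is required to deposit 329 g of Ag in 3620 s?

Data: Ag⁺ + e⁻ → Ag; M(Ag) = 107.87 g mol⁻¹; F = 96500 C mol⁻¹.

n(Ag) = 329 / 107.87 = 3.050 mol.
n(e⁻) = 1 × 3.050 = 3.050 mol.
Q = n(e⁻)·F = 3.050 × 96500 = 294300 C.
I = Q/t = 294300 / 3620.0 s = 81.3 A.

81.3 A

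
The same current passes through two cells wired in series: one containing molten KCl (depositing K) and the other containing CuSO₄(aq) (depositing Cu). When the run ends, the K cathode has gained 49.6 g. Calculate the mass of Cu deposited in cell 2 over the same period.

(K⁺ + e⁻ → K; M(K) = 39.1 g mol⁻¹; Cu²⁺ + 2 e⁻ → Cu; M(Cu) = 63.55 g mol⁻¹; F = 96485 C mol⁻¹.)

n(K) = 49.6 / 39.1 = 1.269 mol.
Since K⁺ + e⁻ → K, n(e⁻) passed = 1 × 1.269 = 1.269 mol.
Cells in series carry the same charge, so the same 1.269 mol of electrons passes through cell 2.
Cu²⁺ + 2 e⁻ → Cu, so n(Cu) = 1.269 / 2 = 0.6343 mol.
m(Cu) = 0.6343 × 63.55 = 40.3 g.

40.3 g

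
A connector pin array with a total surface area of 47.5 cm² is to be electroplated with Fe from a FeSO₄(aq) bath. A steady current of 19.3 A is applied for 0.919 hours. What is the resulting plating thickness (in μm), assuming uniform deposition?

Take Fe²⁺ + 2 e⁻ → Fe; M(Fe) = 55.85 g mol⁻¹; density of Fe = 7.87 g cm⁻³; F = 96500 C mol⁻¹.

Q = I·t = 19.30 × 3308.4 = 63850 C; n(e⁻) = 0.6617 mol.
n(Fe) = n(e⁻)/2 = 0.3308 mol, so m = 0.3308 × 55.85 = 18.48 g.
Volume = m/ρ = 18.48 / 7.87 = 2.348 cm³.
Thickness = V/A = 2.348 / 47.5 = 0.0494 cm = 494 μm.

494 μm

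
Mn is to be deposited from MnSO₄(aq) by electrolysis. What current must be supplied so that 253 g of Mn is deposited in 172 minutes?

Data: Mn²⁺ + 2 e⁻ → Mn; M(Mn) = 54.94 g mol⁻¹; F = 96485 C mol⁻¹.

86.1 A

n(Mn) = 253 / 54.94 = 4.605 mol.
n(e⁻) = 2 × 4.605 = 9.210 mol.
Q = n(e⁻)·F = 9.210 × 96485 = 888600 C.
I = Q/t = 888600 / 10320 s = 86.1 A.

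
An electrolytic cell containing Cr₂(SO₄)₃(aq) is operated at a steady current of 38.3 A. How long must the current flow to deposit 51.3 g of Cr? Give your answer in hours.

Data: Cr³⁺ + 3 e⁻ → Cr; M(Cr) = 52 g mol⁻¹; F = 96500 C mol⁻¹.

2.07 h

n(Cr) = m/M = 51.3 / 52 = 0.9865 mol.
Each Cr atom requires 3 electrons, so n(e⁻) = 3 × 0.9865 = 2.960 mol.
Q = n(e⁻)·F = 2.960 × 96500 = 285600 C.
t = Q/I = 285600 / 38.30 A = 7457 s = 2.07 h.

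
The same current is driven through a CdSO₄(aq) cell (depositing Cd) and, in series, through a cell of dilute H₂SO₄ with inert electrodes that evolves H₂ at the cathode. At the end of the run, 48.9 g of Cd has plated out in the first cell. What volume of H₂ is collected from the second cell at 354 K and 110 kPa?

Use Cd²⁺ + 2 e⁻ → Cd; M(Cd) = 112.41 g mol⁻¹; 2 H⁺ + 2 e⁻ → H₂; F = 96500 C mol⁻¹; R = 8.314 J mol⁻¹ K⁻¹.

11.6 L

n(Cd) = 48.9 / 112.41 = 0.4350 mol, so n(e⁻) = 2 × 0.4350 = 0.8700 mol.
The cells are in series, so the same 0.8700 mol of electrons passes through the second cell.
2 H⁺ + 2 e⁻ → H₂ — 2 mol e⁻ per mol H₂, so n(H₂) = 0.8700/2 = 0.4350 mol.
V = nRT/P = (0.4350 × 8.314 × 354) / (110 × 10³) = 0.0116 m³ = 11.6 L.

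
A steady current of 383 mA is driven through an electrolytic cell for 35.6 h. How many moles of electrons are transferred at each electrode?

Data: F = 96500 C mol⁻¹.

0.509 mol

Q = I·t = 0.3830 A × 128160 s = 49090 C.
n(e⁻) = Q/F = 49090 / 96500 = 0.509 mol.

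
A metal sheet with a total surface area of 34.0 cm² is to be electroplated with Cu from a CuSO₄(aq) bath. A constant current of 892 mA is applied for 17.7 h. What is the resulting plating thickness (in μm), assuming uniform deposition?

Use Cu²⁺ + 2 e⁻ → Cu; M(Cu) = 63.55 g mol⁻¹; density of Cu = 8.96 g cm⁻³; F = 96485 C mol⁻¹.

614 μm

Q = I·t = 0.8920 × 63720 = 56840 C; n(e⁻) = 0.5891 mol.
n(Cu) = n(e⁻)/2 = 0.2945 mol, so m = 0.2945 × 63.55 = 18.72 g.
Volume = m/ρ = 18.72 / 8.96 = 2.089 cm³.
Thickness = V/A = 2.089 / 34.0 = 0.0614 cm = 614 μm.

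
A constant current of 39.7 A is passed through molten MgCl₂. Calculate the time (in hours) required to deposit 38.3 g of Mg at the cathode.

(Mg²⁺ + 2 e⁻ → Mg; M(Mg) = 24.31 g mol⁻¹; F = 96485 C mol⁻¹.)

n(Mg) = m/M = 38.3 / 24.31 = 1.575 mol.
Each Mg atom requires 2 electrons, so n(e⁻) = 2 × 1.575 = 3.151 mol.
Q = n(e⁻)·F = 3.151 × 96485 = 304000 C.
t = Q/I = 304000 / 39.70 A = 7658 s = 2.13 h.

2.13 h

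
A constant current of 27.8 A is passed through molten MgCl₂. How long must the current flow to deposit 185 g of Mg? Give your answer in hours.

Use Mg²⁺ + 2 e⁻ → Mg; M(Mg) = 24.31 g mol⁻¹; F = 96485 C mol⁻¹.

n(Mg) = m/M = 185 / 24.31 = 7.610 mol.
Each Mg atom requires 2 electrons, so n(e⁻) = 2 × 7.610 = 15.22 mol.
Q = n(e⁻)·F = 15.22 × 96485 = 1469000 C.
t = Q/I = 1469000 / 27.80 A = 52820 s = 14.7 h.

14.7 h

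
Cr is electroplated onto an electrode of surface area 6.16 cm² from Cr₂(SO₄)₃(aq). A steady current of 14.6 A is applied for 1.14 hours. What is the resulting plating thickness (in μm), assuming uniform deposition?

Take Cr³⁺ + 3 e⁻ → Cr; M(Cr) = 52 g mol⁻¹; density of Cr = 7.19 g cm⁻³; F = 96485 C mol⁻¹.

2430 μm

Q = I·t = 14.60 × 4104.0 = 59920 C; n(e⁻) = 0.6210 mol.
n(Cr) = n(e⁻)/3 = 0.2070 mol, so m = 0.2070 × 52 = 10.76 g.
Volume = m/ρ = 10.76 / 7.19 = 1.497 cm³.
Thickness = V/A = 1.497 / 6.16 = 0.243 cm = 2430 μm.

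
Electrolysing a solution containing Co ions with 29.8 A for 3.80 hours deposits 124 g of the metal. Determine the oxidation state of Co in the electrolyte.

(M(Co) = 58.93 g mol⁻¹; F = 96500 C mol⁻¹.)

Q = I·t = 29.80 A × 13680 s = 407700 C, so n(e⁻) = 407700/96500 = 4.224 mol.
n(Co) deposited = 124 / 58.93 = 2.104 mol.
Electrons per atom = n(e⁻)/n(Co) = 4.224 / 2.104 = 2.01 ≈ 2, so the ion is Co²⁺.

+2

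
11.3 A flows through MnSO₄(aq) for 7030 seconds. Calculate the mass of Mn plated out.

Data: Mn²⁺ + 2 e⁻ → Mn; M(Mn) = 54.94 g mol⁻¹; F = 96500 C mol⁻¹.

Q = I·t = 11.30 A × 7030.0 s = 79440 C.
n(e⁻) = Q/F = 79440 / 96500 = 0.8232 mol.
Mn²⁺ + 2 e⁻ → Mn, so n(Mn) = n(e⁻)/2 = 0.4116 mol.
m = n·M = 0.4116 × 54.94 = 22.6 g.

22.6 g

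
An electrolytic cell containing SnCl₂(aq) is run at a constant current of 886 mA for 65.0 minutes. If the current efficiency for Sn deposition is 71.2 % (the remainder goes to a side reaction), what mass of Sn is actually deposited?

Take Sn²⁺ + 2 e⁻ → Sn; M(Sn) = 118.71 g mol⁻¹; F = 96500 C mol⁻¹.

1.51 g

Q = I·t = 0.8860 × 3900.0 = 3455 C.
n(e⁻) = 3455/96500 = 0.03581 mol; theoretically n(Sn) = 0.03581/2 = 0.01790 mol, m_theo = 2.125 g.
At 71.2 % efficiency, m_actual = 0.712 × 2.125 = 1.51 g.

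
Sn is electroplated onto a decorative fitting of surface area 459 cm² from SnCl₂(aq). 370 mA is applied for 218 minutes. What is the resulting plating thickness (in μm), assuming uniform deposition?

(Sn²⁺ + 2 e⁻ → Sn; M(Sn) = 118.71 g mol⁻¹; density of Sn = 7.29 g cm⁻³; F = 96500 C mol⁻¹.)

Q = I·t = 0.3700 × 13080 = 4840 C; n(e⁻) = 0.05015 mol.
n(Sn) = n(e⁻)/2 = 0.02508 mol, so m = 0.02508 × 118.71 = 2.977 g.
Volume = m/ρ = 2.977 / 7.29 = 0.4083 cm³.
Thickness = V/A = 0.4083 / 459 = 8.90 × 10⁻⁴ cm = 8.90 μm.

8.90 μm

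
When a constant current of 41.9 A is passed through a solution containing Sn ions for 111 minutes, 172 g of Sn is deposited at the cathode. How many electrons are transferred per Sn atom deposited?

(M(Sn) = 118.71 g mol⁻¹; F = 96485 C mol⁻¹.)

Q = I·t = 41.90 A × 6660.0 s = 279100 C, so n(e⁻) = 279100/96485 = 2.892 mol.
n(Sn) deposited = 172 / 118.71 = 1.449 mol.
Electrons per atom = n(e⁻)/n(Sn) = 2.892 / 1.449 = 2.00 ≈ 2, so the ion is Sn²⁺.

2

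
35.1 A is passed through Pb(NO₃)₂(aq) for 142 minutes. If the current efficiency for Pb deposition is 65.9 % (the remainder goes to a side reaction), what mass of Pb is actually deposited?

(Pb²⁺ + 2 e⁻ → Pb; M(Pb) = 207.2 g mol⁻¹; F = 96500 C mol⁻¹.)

Q = I·t = 35.10 × 8520.0 = 299100 C.
n(e⁻) = 299100/96500 = 3.099 mol; theoretically n(Pb) = 3.099/2 = 1.549 mol, m_theo = 321.1 g.
At 65.9 % efficiency, m_actual = 0.659 × 321.1 = 212 g.

212 g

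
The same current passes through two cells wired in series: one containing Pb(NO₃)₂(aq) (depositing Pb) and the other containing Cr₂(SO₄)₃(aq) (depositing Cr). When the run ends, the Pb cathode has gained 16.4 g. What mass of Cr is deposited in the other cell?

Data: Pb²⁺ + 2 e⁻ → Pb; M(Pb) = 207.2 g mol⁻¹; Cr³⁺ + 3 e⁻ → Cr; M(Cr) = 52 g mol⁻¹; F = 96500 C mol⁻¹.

2.74 g

n(Pb) = 16.4 / 207.2 = 0.07915 mol.
Since Pb²⁺ + 2 e⁻ → Pb, n(e⁻) passed = 2 × 0.07915 = 0.1583 mol.
Cells in series carry the same charge, so the same 0.1583 mol of electrons passes through cell 2.
Cr³⁺ + 3 e⁻ → Cr, so n(Cr) = 0.1583 / 3 = 0.05277 mol.
m(Cr) = 0.05277 × 52 = 2.74 g.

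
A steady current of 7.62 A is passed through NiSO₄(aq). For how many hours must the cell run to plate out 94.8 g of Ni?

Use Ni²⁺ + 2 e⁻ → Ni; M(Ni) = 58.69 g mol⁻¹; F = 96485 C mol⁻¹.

n(Ni) = m/M = 94.8 / 58.69 = 1.615 mol.
Each Ni atom requires 2 electrons, so n(e⁻) = 2 × 1.615 = 3.231 mol.
Q = n(e⁻)·F = 3.231 × 96485 = 311700 C.
t = Q/I = 311700 / 7.620 A = 40910 s = 11.4 h.

11.4 h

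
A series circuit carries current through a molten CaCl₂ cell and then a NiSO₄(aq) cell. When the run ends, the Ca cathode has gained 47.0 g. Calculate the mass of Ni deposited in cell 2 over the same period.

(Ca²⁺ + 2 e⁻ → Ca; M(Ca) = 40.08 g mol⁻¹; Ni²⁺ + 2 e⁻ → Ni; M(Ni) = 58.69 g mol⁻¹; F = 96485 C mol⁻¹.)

68.8 g

n(Ca) = 47.0 / 40.08 = 1.173 mol.
Since Ca²⁺ + 2 e⁻ → Ca, n(e⁻) passed = 2 × 1.173 = 2.345 mol.
Cells in series carry the same charge, so the same 2.345 mol of electrons passes through cell 2.
Ni²⁺ + 2 e⁻ → Ni, so n(Ni) = 2.345 / 2 = 1.173 mol.
m(Ni) = 1.173 × 58.69 = 68.8 g.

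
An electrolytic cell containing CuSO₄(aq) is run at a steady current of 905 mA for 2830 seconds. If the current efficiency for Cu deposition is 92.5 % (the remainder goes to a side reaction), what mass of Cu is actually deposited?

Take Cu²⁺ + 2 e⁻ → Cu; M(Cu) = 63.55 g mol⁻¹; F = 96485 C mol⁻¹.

0.780 g

Q = I·t = 0.9050 × 2830.0 = 2561 C.
n(e⁻) = 2561/96485 = 0.02654 mol; theoretically n(Cu) = 0.02654/2 = 0.01327 mol, m_theo = 0.8435 g.
At 92.5 % efficiency, m_actual = 0.925 × 0.8435 = 0.780 g.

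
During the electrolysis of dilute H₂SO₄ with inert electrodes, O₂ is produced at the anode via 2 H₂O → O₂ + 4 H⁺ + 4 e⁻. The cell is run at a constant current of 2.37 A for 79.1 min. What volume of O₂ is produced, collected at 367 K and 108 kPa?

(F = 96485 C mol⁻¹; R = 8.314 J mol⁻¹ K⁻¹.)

0.823 L

Q = I·t = 2.370 A × 4746.0 s = 11250 C.
n(e⁻) = Q/F = 11250 / 96485 = 0.1166 mol.
4 electrons are transferred per O₂ molecule, so n(O₂) = 0.1166 / 4 = 0.02914 mol.
V = nRT/P = (0.02914 × 8.314 × 367) / (108 × 10³ Pa) = 8.23 × 10⁻⁴ m³ = 0.823 L.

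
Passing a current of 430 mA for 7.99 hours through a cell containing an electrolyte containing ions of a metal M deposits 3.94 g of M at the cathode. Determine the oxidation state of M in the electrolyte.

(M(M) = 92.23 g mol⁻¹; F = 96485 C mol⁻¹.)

+3

Q = I·t = 0.4300 A × 28764 s = 12370 C, so n(e⁻) = 12370/96485 = 0.1282 mol.
n(M) deposited = 3.94 / 92.23 = 0.04272 mol.
Electrons per atom = n(e⁻)/n(M) = 0.1282 / 0.04272 = 3.00 ≈ 3, so the ion is M³⁺.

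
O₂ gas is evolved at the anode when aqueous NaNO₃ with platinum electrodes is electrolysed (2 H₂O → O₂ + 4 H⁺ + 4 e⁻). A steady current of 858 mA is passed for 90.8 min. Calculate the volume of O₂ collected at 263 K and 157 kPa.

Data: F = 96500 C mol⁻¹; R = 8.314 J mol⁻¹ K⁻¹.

0.169 L

Q = I·t = 0.8580 A × 5448.0 s = 4674 C.
n(e⁻) = Q/F = 4674 / 96500 = 0.04844 mol.
4 electrons are transferred per O₂ molecule, so n(O₂) = 0.04844 / 4 = 0.01211 mol.
V = nRT/P = (0.01211 × 8.314 × 263) / (157 × 10³ Pa) = 1.69 × 10⁻⁴ m³ = 0.169 L.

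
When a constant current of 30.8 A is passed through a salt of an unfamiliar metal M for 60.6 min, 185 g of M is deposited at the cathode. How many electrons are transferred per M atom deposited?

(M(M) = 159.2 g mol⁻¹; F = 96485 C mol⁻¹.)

1

Q = I·t = 30.80 A × 3636.0 s = 112000 C, so n(e⁻) = 112000/96485 = 1.161 mol.
n(M) deposited = 185 / 159.2 = 1.162 mol.
Electrons per atom = n(e⁻)/n(M) = 1.161 / 1.162 = 0.999 ≈ 1, so the ion is M⁺.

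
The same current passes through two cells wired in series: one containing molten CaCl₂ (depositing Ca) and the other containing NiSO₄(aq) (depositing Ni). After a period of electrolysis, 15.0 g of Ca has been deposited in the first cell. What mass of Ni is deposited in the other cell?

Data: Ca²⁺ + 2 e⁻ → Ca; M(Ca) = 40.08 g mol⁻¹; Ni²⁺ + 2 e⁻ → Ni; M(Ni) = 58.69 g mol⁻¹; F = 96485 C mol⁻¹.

22.0 g

n(Ca) = 15.0 / 40.08 = 0.3743 mol.
Since Ca²⁺ + 2 e⁻ → Ca, n(e⁻) passed = 2 × 0.3743 = 0.7485 mol.
Cells in series carry the same charge, so the same 0.7485 mol of electrons passes through cell 2.
Ni²⁺ + 2 e⁻ → Ni, so n(Ni) = 0.7485 / 2 = 0.3743 mol.
m(Ni) = 0.3743 × 58.69 = 22.0 g.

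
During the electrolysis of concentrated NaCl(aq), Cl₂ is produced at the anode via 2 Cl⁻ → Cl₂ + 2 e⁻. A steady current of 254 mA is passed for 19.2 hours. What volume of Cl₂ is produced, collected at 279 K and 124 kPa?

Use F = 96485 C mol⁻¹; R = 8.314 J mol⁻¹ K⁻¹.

Q = I·t = 0.2540 A × 69120 s = 17560 C.
n(e⁻) = Q/F = 17560 / 96485 = 0.1820 mol.
2 electrons are transferred per Cl₂ molecule, so n(Cl₂) = 0.1820 / 2 = 0.09098 mol.
V = nRT/P = (0.09098 × 8.314 × 279) / (124 × 10³ Pa) = 0.00170 m³ = 1.70 L.

1.70 L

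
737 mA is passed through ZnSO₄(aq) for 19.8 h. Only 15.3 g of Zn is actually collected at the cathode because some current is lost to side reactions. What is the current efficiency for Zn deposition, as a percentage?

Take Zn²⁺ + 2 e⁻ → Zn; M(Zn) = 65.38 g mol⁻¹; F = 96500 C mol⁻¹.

86.0 %

Q = I·t = 0.7370 × 71280 = 52530 C; n(e⁻) = 52530/96500 = 0.5444 mol.
Theoretical n(Zn) = n(e⁻)/2 = 0.2722 mol, i.e. m_theo = 0.2722 × 65.38 = 17.80 g.
Efficiency = m_actual / m_theo = 15.3 / 17.80 = 86.0 %.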